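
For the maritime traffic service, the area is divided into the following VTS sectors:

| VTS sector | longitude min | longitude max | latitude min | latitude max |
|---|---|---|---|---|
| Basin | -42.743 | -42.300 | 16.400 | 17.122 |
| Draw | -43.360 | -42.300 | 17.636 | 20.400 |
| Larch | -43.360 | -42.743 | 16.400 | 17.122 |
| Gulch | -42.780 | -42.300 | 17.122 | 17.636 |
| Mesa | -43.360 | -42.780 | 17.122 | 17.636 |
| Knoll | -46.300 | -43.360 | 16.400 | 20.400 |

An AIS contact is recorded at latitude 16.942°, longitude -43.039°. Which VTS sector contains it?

Larch

The point has longitude = -43.039 and latitude = 16.942.
Only Larch satisfies -43.360 ≤ longitude ≤ -42.743 and 16.400 ≤ latitude ≤ 17.122.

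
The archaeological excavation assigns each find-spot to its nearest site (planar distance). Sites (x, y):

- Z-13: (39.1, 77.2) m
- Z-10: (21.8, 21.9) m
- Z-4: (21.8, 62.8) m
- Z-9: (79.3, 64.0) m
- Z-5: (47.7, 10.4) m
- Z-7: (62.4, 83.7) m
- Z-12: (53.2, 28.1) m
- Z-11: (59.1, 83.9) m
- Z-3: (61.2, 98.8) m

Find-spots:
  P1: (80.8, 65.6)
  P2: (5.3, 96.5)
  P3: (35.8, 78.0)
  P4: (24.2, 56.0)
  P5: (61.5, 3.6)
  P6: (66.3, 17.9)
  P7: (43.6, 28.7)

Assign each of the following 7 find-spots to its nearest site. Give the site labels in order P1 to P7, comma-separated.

Z-9, Z-4, Z-13, Z-4, Z-5, Z-12, Z-12

P1 → Z-9 (d²=4.81)
P2 → Z-4 (d²=1407.94)
P3 → Z-13 (d²=11.53)
P4 → Z-4 (d²=52.00)
P5 → Z-5 (d²=236.68)
P6 → Z-12 (d²=275.65)
P7 → Z-12 (d²=92.52)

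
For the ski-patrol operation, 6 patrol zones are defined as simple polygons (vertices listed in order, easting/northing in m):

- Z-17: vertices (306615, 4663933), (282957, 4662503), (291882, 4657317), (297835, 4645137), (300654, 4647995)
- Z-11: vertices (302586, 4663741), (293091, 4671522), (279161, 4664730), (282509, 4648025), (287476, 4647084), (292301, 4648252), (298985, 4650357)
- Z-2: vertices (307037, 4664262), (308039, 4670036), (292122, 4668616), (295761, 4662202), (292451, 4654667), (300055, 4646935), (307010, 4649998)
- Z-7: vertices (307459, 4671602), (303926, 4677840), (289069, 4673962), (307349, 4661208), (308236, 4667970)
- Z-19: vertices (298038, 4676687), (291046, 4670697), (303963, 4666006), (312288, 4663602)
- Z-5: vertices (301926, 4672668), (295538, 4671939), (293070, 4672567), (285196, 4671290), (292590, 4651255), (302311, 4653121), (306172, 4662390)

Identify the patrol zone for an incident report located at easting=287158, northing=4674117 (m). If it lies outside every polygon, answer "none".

none

Cast a ray rightward from (287158, 4674117). For each polygon, the edges (by vertex number in listed order) whose endpoints lie on opposite sides of northing = 4674117, where each meets that height, and whether that is right or left of the point:
Z-17: no edge straddles that height → 0 crossings.
Z-11: no edge straddles that height → 0 crossings.
Z-2: no edge straddles that height → 0 crossings.
Z-7: 1–2 at easting≈306034.6 (right), 2–3 at easting≈289662.8 (right) → 2 crossings.
Z-19: 1–2 at easting≈295038.1 (right), 4–1 at easting≈300836.8 (right) → 2 crossings.
Z-5: no edge straddles that height → 0 crossings.
All counts are even, so the point lies outside every listed polygon.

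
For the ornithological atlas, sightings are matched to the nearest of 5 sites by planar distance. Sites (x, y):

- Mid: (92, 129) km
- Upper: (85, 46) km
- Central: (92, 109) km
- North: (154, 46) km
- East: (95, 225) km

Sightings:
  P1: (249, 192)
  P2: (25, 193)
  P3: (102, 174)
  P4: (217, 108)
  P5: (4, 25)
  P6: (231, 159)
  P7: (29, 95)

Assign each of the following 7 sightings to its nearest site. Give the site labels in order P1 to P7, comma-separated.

P1 → East (d²=24805.00)
P2 → East (d²=5924.00)
P3 → Mid (d²=2125.00)
P4 → North (d²=7813.00)
P5 → Upper (d²=7002.00)
P6 → North (d²=18698.00)
P7 → Central (d²=4165.00)

East, East, Mid, North, Upper, North, Central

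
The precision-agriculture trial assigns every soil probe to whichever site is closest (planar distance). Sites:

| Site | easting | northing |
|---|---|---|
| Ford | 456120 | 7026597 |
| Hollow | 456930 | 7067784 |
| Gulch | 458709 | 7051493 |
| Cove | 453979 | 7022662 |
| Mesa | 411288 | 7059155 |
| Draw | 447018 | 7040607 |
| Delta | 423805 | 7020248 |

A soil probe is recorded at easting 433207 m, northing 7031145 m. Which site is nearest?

Delta

Squared distances to each site:
Ford: 545689873.000; Hollow: 1905197050.000; Gulch: 1064393108.000; Cove: 503437273.000; Mesa: 1265002661.000; Draw: 280273165.000; Delta: 207142213.000.
Minimum at Delta.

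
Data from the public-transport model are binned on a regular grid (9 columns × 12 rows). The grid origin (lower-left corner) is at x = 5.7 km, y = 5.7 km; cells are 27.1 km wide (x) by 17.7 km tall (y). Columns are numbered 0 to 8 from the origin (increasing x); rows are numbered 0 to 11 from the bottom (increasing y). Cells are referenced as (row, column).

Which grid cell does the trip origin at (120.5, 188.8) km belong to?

(10, 4)

Column index: ⌊(120.5 − 5.7) / 27.1⌋ = ⌊4.236⌋ = 4
Row offset from origin: ⌊(188.8 − 5.7) / 17.7⌋ = ⌊10.345⌋ = 10 → row 10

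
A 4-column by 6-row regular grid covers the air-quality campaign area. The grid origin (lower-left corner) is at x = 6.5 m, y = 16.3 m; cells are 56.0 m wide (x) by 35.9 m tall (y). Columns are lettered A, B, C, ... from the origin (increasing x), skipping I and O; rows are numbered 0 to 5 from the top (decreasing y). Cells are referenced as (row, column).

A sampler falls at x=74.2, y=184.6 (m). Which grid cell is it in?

(1, B)

Column index: ⌊(74.2 − 6.5) / 56.0⌋ = ⌊1.209⌋ = 1 → column B
Row offset from origin: ⌊(184.6 − 16.3) / 35.9⌋ = ⌊4.688⌋ = 4 → row 1 (counted from top)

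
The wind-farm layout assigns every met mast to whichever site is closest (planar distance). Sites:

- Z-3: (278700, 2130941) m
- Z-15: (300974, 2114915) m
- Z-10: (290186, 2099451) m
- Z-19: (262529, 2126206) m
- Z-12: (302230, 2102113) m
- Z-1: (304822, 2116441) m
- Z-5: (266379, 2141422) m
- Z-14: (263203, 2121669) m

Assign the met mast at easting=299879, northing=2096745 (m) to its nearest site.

Z-12

Squared distances to each site:
Z-3: 1617916457.000; Z-15: 331347925.000; Z-10: 101276685.000; Z-19: 2262973021.000; Z-12: 34342625.000; Z-1: 412365665.000; Z-5: 3118284329.000; Z-14: 1966334752.000.
Minimum at Z-12.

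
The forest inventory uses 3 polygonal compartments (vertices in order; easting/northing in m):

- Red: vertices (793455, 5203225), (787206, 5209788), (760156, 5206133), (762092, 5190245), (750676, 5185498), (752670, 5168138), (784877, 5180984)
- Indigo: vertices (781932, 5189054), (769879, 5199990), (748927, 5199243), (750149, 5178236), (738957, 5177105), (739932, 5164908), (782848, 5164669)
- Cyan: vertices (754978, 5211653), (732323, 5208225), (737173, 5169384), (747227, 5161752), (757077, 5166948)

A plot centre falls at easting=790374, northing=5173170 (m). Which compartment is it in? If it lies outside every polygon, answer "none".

none

Cast a ray rightward from (790374, 5173170). For each polygon, the edges (by vertex number in listed order) whose endpoints lie on opposite sides of northing = 5173170, where each meets that height, and whether that is right or left of the point:
Red: 5–6 at easting≈752092.0 (left), 6–7 at easting≈765286.0 (left) → 0 crossings.
Indigo: 5–6 at easting≈739271.6 (left), 7–1 at easting≈782528.7 (left) → 0 crossings.
Cyan: 2–3 at easting≈736700.2 (left), 5–1 at easting≈756784.9 (left) → 0 crossings.
All counts are even, so the point lies outside every listed polygon.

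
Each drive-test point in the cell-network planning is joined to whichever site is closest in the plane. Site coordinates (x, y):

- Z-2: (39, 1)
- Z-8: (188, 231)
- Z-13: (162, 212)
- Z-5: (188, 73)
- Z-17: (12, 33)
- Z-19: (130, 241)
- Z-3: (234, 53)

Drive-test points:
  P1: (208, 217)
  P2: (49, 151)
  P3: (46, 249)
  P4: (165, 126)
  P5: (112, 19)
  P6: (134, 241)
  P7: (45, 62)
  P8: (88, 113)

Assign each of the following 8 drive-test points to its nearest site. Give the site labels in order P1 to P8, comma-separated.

Z-8, Z-19, Z-19, Z-5, Z-2, Z-19, Z-17, Z-5

P1 → Z-8 (d²=596.00)
P2 → Z-19 (d²=14661.00)
P3 → Z-19 (d²=7120.00)
P4 → Z-5 (d²=3338.00)
P5 → Z-2 (d²=5653.00)
P6 → Z-19 (d²=16.00)
P7 → Z-17 (d²=1930.00)
P8 → Z-5 (d²=11600.00)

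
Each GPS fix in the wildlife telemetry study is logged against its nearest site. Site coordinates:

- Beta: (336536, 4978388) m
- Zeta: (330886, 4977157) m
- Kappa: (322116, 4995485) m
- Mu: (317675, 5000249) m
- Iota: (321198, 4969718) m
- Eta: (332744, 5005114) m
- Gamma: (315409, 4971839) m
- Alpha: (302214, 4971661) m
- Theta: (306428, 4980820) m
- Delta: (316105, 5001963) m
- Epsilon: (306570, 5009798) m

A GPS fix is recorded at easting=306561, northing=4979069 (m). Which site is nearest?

Squared distances to each site:
Beta: 898964386.000; Zeta: 595361369.000; Kappa: 511443081.000; Mu: 572113396.000; Iota: 301682970.000; Eta: 1363891514.000; Gamma: 130560004.000; Alpha: 73774873.000; Theta: 3083690.000; Delta: 615223172.000; Epsilon: 944271522.000.
Minimum at Theta.

Theta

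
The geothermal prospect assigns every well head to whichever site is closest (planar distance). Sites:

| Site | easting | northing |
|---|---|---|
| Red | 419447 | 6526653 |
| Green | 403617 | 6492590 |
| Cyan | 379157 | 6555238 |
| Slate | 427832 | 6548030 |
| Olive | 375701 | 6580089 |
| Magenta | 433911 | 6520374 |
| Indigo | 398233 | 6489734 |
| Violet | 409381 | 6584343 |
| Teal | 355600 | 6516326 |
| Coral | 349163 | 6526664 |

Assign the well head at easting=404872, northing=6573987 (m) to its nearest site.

Squared distances to each site:
Red: 2452938181.000; Green: 6627046634.000; Cyan: 1012786226.000; Slate: 1200927449.000; Olive: 888181645.000; Magenta: 3717617290.000; Indigo: 7142644330.000; Violet: 127577817.000; Teal: 5752520905.000; Coral: 5342959010.000.
Minimum at Violet.

Violet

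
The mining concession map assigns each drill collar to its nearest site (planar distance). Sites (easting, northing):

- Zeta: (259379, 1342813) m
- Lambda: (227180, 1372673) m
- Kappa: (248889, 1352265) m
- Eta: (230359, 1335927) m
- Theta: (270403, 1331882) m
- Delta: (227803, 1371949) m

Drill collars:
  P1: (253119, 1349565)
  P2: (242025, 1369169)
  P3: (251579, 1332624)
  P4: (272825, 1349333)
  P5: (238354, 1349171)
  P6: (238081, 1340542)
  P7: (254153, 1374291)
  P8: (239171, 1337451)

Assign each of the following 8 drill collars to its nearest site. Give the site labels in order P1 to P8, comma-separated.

Kappa, Delta, Zeta, Zeta, Kappa, Eta, Kappa, Eta

P1 → Kappa (d²=25182900.00)
P2 → Delta (d²=209993684.00)
P3 → Zeta (d²=164655721.00)
P4 → Zeta (d²=223305316.00)
P5 → Kappa (d²=120559061.00)
P6 → Eta (d²=80927509.00)
P7 → Kappa (d²=512854372.00)
P8 → Eta (d²=79973920.00)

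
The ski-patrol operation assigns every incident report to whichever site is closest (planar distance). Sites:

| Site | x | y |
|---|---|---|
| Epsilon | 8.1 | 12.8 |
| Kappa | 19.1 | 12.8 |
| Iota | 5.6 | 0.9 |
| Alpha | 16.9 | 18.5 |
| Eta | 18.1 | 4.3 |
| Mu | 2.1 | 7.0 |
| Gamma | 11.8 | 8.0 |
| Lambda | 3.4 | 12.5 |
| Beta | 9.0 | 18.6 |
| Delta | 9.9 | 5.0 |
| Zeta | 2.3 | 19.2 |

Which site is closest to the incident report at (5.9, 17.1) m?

Squared distances to each site:
Epsilon: 23.330; Kappa: 192.730; Iota: 262.530; Alpha: 122.960; Eta: 312.680; Mu: 116.450; Gamma: 117.620; Lambda: 27.410; Beta: 11.860; Delta: 162.410; Zeta: 17.370.
Minimum at Beta.

Beta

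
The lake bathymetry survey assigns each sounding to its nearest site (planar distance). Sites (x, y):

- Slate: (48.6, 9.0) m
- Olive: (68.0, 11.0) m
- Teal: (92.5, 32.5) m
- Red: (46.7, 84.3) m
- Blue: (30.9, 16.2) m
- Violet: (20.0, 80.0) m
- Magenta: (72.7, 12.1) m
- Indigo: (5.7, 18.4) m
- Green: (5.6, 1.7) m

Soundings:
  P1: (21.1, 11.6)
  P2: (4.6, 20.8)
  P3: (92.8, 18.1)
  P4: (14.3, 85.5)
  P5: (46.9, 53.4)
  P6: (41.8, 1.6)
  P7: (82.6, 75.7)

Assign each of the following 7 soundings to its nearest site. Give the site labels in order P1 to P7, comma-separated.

P1 → Blue (d²=117.20)
P2 → Indigo (d²=6.97)
P3 → Teal (d²=207.45)
P4 → Violet (d²=62.74)
P5 → Red (d²=954.85)
P6 → Slate (d²=101.00)
P7 → Red (d²=1362.77)

Blue, Indigo, Teal, Violet, Red, Slate, Red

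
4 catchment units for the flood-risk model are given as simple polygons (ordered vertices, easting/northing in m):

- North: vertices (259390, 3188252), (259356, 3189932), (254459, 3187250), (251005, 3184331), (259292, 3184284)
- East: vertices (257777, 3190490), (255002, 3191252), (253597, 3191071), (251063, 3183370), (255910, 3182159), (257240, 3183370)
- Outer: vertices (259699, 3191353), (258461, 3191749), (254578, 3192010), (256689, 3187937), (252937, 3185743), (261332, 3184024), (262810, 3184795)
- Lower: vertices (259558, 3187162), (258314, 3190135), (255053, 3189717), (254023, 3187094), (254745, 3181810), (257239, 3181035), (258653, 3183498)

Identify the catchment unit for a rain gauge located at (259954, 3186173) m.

Cast a ray rightward from (259954, 3186173). For each polygon, the edges (by vertex number in listed order) whose endpoints lie on opposite sides of northing = 3186173, where each meets that height, and whether that is right or left of the point:
North: 3–4 at easting≈253184.6 (left), 5–1 at easting≈259338.7 (left) → 0 crossings.
East: 3–4 at easting≈251985.3 (left), 6–1 at easting≈257451.4 (left) → 0 crossings.
Outer: 4–5 at easting≈253672.4 (left), 7–1 at easting≈262156.3 (right) → 1 crossing.
Lower: 4–5 at easting≈254148.8 (left), 7–1 at easting≈259313.7 (left) → 0 crossings.
Only Outer has an odd count, so the point is inside Outer.

Outer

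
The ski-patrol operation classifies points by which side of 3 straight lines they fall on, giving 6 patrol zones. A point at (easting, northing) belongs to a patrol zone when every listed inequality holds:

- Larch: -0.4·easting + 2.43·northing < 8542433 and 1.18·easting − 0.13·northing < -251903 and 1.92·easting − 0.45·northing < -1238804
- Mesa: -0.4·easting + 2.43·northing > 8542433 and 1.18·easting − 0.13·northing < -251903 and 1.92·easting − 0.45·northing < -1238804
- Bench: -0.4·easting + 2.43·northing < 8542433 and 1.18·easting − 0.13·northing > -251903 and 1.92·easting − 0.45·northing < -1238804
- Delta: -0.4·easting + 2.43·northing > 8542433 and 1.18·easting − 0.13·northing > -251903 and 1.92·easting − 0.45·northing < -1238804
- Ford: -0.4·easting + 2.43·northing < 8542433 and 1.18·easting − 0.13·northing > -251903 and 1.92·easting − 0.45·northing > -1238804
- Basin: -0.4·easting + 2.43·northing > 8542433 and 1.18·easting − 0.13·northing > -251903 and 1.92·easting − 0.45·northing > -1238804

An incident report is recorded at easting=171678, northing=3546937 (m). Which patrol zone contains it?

Mesa

-0.4·171678 + 2.43·3546937 = 8550385.710, which is > 8542433
1.18·171678 − 0.13·3546937 = -258521.770, which is < -251903
1.92·171678 − 0.45·3546937 = -1266499.890, which is < -1238804
This sign pattern matches Mesa.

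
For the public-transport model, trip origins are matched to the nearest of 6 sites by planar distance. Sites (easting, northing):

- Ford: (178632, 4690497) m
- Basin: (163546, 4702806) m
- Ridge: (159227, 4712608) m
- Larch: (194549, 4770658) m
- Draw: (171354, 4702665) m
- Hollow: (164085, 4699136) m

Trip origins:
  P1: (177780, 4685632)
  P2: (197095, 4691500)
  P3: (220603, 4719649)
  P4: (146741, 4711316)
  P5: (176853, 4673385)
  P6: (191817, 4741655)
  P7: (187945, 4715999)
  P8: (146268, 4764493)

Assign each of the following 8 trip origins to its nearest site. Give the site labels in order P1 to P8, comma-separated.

P1 → Ford (d²=24394129.00)
P2 → Ford (d²=341888378.00)
P3 → Ford (d²=2611403945.00)
P4 → Ridge (d²=157569460.00)
P5 → Ford (d²=295985385.00)
P6 → Larch (d²=848637833.00)
P7 → Draw (d²=453056837.00)
P8 → Larch (d²=2369062186.00)

Ford, Ford, Ford, Ridge, Ford, Larch, Draw, Larch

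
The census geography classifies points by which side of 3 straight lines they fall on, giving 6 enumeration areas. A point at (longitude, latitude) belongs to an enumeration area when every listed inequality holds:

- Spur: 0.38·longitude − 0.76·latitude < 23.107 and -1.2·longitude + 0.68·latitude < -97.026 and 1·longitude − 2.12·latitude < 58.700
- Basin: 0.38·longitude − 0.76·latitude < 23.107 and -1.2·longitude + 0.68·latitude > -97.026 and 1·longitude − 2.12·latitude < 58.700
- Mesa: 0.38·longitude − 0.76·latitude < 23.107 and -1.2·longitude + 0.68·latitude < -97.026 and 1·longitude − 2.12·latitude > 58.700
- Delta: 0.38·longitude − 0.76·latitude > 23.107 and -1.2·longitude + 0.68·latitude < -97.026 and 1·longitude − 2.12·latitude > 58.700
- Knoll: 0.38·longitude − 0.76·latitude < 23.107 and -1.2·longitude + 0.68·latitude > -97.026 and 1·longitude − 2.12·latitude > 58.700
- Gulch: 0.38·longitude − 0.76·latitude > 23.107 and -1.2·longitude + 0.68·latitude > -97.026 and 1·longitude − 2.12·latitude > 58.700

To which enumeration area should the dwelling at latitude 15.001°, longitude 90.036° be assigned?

Spur

0.38·90.036 − 0.76·15.001 = 22.813, which is < 23.107
-1.2·90.036 + 0.68·15.001 = -97.843, which is < -97.026
1·90.036 − 2.12·15.001 = 58.234, which is < 58.700
This sign pattern matches Spur.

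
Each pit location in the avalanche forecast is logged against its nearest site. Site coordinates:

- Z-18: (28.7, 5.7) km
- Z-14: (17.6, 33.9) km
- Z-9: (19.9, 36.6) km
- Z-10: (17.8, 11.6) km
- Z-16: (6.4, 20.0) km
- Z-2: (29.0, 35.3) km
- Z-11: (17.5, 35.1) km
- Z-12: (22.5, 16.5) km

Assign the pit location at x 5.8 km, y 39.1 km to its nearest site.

Z-11

Squared distances to each site:
Z-18: 1639.970; Z-14: 166.280; Z-9: 205.060; Z-10: 900.250; Z-16: 365.170; Z-2: 552.680; Z-11: 152.890; Z-12: 789.650.
Minimum at Z-11.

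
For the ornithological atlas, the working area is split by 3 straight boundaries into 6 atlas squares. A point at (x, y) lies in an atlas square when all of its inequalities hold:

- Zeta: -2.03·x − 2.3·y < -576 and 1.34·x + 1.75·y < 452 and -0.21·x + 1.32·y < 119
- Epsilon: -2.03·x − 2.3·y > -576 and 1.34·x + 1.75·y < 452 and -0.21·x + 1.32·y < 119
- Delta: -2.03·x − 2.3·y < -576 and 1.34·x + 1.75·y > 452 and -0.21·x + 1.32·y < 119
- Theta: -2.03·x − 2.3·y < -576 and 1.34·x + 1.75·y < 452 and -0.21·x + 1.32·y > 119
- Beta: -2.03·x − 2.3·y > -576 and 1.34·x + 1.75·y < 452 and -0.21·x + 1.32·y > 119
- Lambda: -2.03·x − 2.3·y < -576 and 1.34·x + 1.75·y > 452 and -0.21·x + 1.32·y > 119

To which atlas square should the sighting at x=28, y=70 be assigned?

Epsilon

-2.03·28 − 2.3·70 = -217.840, which is > -576
1.34·28 + 1.75·70 = 160.020, which is < 452
-0.21·28 + 1.32·70 = 86.520, which is < 119
This sign pattern matches Epsilon.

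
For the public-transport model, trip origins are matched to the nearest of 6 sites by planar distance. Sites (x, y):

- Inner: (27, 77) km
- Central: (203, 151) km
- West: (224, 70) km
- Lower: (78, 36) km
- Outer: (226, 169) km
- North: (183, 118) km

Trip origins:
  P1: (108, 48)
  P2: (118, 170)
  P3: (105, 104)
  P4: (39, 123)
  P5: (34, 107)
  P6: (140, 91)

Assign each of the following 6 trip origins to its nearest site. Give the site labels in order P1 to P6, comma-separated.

P1 → Lower (d²=1044.00)
P2 → North (d²=6929.00)
P3 → Lower (d²=5353.00)
P4 → Inner (d²=2260.00)
P5 → Inner (d²=949.00)
P6 → North (d²=2578.00)

Lower, North, Lower, Inner, Inner, North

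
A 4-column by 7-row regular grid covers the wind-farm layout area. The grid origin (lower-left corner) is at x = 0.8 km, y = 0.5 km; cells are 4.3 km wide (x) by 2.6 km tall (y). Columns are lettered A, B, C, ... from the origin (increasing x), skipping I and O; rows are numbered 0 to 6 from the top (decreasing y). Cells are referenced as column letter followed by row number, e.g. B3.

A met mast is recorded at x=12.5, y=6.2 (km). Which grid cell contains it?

C4

Column index: ⌊(12.5 − 0.8) / 4.3⌋ = ⌊2.721⌋ = 2 → column C
Row offset from origin: ⌊(6.2 − 0.5) / 2.6⌋ = ⌊2.192⌋ = 2 → row 4 (counted from top)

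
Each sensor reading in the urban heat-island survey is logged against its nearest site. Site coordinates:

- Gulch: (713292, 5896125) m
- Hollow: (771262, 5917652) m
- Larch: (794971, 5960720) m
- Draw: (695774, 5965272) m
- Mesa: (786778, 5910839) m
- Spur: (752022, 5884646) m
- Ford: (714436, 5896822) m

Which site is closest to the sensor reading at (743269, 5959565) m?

Squared distances to each site:
Gulch: 4923254129.000; Hollow: 2540307618.000; Larch: 2674430829.000; Draw: 2288344874.000; Mesa: 4267256157.000; Spur: 5689471570.000; Ford: 4768025938.000.
Minimum at Draw.

Draw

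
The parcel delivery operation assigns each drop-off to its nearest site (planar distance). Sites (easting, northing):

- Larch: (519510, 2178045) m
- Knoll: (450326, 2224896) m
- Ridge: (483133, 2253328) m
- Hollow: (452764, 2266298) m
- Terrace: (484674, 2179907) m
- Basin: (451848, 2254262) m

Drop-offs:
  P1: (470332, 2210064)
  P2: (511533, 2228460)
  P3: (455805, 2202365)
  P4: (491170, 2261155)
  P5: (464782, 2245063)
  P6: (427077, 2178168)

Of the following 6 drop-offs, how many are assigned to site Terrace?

0

P1 → Knoll
P2 → Ridge
P3 → Knoll
P4 → Ridge
P5 → Basin
P6 → Knoll
0 of the 6 go to Terrace.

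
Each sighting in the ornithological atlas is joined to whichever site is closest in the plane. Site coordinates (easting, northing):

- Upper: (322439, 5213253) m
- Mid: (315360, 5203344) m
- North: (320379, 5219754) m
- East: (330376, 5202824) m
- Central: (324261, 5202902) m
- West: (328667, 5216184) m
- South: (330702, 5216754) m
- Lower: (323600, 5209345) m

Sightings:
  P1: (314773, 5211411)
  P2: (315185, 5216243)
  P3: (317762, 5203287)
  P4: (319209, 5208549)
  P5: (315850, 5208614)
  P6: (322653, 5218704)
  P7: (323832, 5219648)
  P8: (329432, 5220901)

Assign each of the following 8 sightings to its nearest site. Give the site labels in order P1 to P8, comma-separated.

Upper, North, Mid, Lower, Mid, North, North, South

P1 → Upper (d²=62160520.00)
P2 → North (d²=39304757.00)
P3 → Mid (d²=5772853.00)
P4 → Lower (d²=19914497.00)
P5 → Mid (d²=28013000.00)
P6 → North (d²=6273576.00)
P7 → North (d²=11934445.00)
P8 → South (d²=18810509.00)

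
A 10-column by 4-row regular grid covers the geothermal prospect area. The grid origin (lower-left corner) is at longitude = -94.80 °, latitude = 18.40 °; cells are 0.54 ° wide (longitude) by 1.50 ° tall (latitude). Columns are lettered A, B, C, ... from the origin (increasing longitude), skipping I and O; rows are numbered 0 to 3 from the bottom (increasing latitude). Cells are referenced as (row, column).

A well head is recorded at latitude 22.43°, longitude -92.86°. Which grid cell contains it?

(2, D)

Column index: ⌊(-92.86 − -94.80) / 0.54⌋ = ⌊3.593⌋ = 3 → column D
Row offset from origin: ⌊(22.43 − 18.40) / 1.50⌋ = ⌊2.687⌋ = 2 → row 2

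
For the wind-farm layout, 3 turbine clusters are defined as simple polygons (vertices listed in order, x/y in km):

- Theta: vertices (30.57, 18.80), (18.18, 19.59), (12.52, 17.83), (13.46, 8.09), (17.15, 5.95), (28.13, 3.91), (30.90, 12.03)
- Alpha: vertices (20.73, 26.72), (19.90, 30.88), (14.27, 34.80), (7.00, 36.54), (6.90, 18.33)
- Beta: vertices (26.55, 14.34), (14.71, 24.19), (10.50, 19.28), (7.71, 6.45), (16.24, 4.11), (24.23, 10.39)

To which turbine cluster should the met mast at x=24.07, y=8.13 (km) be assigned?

Theta

Cast a ray rightward from (24.07, 8.13). For each polygon, the edges (by vertex number in listed order) whose endpoints lie on opposite sides of y = 8.13, where each meets that height, and whether that is right or left of the point:
Theta: 3–4 at x≈13.456 (left), 6–7 at x≈29.570 (right) → 1 crossing.
Alpha: no edge straddles that height → 0 crossings.
Beta: 3–4 at x≈8.075 (left), 5–6 at x≈21.355 (left) → 0 crossings.
Only Theta has an odd count, so the point is inside Theta.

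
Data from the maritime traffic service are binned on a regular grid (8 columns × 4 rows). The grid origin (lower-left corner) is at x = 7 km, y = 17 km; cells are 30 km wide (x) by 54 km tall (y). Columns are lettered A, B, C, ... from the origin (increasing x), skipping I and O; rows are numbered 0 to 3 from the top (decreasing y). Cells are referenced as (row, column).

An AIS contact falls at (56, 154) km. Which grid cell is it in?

(1, B)

Column index: ⌊(56 − 7) / 30⌋ = ⌊1.633⌋ = 1 → column B
Row offset from origin: ⌊(154 − 17) / 54⌋ = ⌊2.537⌋ = 2 → row 1 (counted from top)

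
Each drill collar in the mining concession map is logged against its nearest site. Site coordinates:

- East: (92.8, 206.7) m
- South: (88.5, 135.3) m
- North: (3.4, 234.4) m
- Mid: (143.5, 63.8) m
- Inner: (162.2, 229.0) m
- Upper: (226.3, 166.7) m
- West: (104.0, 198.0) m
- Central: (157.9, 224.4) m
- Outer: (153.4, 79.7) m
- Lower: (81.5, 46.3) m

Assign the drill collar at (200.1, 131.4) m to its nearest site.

Upper

Squared distances to each site:
East: 17183.380; South: 12469.770; North: 49299.890; Mid: 7773.320; Inner: 10962.170; Upper: 1932.530; West: 13670.770; Central: 10429.840; Outer: 4853.780; Lower: 21307.970.
Minimum at Upper.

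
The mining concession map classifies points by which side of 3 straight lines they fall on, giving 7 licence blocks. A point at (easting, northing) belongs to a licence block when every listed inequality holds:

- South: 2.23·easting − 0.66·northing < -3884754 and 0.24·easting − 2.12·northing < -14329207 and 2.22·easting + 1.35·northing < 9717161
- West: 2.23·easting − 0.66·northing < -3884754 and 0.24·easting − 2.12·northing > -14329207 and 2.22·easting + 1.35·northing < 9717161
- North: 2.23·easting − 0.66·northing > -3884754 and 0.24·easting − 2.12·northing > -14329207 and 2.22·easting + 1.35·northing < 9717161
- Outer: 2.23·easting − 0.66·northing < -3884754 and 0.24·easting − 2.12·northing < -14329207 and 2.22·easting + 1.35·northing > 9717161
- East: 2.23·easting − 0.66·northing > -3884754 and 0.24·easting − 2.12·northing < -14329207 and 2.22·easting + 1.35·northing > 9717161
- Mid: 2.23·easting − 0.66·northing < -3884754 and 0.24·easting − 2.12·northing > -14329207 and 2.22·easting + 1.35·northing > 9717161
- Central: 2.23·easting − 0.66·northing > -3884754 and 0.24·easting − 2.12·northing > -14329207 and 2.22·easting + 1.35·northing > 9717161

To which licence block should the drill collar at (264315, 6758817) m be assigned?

North

2.23·264315 − 0.66·6758817 = -3871396.770, which is > -3884754
0.24·264315 − 2.12·6758817 = -14265256.440, which is > -14329207
2.22·264315 + 1.35·6758817 = 9711182.250, which is < 9717161
This sign pattern matches North.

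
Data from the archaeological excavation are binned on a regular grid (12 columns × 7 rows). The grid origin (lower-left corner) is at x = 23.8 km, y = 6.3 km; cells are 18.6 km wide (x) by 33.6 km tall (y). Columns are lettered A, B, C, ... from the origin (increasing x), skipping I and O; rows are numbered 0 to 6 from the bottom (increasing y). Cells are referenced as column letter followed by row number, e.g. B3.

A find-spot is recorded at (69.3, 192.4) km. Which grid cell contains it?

Column index: ⌊(69.3 − 23.8) / 18.6⌋ = ⌊2.446⌋ = 2 → column C
Row offset from origin: ⌊(192.4 − 6.3) / 33.6⌋ = ⌊5.539⌋ = 5 → row 5

C5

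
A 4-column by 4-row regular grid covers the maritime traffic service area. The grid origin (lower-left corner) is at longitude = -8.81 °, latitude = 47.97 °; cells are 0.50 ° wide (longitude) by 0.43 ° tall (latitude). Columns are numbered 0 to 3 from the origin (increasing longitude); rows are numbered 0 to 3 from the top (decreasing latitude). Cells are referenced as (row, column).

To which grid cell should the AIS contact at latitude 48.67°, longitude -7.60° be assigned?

(2, 2)

Column index: ⌊(-7.60 − -8.81) / 0.50⌋ = ⌊2.420⌋ = 2
Row offset from origin: ⌊(48.67 − 47.97) / 0.43⌋ = ⌊1.628⌋ = 1 → row 2 (counted from top)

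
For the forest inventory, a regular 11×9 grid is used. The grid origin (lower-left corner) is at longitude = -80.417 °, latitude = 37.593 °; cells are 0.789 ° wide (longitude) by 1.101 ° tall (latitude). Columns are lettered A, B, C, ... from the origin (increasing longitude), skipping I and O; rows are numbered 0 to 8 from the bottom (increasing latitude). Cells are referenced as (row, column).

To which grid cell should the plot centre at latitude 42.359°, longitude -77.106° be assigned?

Column index: ⌊(-77.106 − -80.417) / 0.789⌋ = ⌊4.196⌋ = 4 → column E
Row offset from origin: ⌊(42.359 − 37.593) / 1.101⌋ = ⌊4.329⌋ = 4 → row 4

(4, E)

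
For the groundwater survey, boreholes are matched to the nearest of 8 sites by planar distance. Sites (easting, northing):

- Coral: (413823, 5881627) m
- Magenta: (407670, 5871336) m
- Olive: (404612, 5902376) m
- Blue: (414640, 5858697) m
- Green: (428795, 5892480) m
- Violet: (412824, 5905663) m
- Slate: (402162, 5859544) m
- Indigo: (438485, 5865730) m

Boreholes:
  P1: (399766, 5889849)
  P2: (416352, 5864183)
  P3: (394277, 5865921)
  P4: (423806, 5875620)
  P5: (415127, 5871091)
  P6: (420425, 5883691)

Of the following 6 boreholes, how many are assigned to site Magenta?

P1 → Olive
P2 → Blue
P3 → Slate
P4 → Coral
P5 → Magenta
P6 → Coral
1 of the 6 goes to Magenta.

1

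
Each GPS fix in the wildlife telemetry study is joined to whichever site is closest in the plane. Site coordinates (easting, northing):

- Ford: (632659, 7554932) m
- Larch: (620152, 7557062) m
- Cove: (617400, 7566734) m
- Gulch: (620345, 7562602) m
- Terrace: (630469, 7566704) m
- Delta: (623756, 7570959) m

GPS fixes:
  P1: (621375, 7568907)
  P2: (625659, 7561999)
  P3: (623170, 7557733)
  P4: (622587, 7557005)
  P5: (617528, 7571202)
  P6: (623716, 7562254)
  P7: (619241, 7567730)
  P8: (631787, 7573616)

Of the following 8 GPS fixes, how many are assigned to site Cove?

P1 → Delta
P2 → Gulch
P3 → Larch
P4 → Larch
P5 → Cove
P6 → Gulch
P7 → Cove
P8 → Terrace
2 of the 8 go to Cove.

2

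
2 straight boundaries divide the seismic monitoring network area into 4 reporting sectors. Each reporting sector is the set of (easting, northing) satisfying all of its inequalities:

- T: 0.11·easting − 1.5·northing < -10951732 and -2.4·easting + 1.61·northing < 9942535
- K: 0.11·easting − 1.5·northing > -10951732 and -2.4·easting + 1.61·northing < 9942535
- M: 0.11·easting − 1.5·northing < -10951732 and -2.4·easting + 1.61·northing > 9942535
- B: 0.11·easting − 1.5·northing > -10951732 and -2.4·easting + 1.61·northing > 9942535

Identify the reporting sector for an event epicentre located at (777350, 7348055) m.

0.11·777350 − 1.5·7348055 = -10936574.000, which is > -10951732
-2.4·777350 + 1.61·7348055 = 9964728.550, which is > 9942535
This sign pattern matches B.

B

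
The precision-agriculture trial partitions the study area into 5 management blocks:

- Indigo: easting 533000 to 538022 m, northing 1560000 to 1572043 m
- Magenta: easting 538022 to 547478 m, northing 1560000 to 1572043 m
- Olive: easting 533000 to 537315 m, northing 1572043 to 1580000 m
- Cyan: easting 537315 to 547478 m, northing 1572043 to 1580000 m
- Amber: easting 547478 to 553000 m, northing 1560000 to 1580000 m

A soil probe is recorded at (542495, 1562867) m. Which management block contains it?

The point has easting = 542495 and northing = 1562867.
Only Magenta satisfies 538022 ≤ easting ≤ 547478 and 1560000 ≤ northing ≤ 1572043.

Magenta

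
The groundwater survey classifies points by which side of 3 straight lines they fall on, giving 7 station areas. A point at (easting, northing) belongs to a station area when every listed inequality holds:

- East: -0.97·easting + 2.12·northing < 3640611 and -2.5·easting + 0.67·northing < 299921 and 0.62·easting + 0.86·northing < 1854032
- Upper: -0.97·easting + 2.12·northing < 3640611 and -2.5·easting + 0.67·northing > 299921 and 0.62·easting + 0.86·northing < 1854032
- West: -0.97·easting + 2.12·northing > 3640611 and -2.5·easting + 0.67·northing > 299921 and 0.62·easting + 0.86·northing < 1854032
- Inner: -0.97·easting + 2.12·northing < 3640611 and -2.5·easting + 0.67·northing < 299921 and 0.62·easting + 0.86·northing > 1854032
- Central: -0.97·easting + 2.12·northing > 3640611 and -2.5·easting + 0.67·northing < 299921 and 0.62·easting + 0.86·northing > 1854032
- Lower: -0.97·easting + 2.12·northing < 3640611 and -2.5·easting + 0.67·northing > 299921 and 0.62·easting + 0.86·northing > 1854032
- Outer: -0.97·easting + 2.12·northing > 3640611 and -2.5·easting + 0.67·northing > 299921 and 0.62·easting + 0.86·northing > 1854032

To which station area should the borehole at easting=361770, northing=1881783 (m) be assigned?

-0.97·361770 + 2.12·1881783 = 3638463.060, which is < 3640611
-2.5·361770 + 0.67·1881783 = 356369.610, which is > 299921
0.62·361770 + 0.86·1881783 = 1842630.780, which is < 1854032
This sign pattern matches Upper.

Upper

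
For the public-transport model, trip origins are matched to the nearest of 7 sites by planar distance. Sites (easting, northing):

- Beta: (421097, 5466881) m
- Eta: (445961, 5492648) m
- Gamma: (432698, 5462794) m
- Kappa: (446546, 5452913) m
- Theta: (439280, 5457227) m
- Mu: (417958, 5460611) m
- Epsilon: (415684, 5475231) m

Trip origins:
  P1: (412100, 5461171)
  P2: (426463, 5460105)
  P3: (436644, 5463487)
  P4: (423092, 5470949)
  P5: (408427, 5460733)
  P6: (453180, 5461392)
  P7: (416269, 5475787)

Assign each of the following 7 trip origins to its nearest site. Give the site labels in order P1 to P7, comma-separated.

P1 → Mu (d²=34629764.00)
P2 → Gamma (d²=46105946.00)
P3 → Gamma (d²=16051165.00)
P4 → Beta (d²=20528649.00)
P5 → Mu (d²=90854845.00)
P6 → Kappa (d²=115903397.00)
P7 → Epsilon (d²=651361.00)

Mu, Gamma, Gamma, Beta, Mu, Kappa, Epsilon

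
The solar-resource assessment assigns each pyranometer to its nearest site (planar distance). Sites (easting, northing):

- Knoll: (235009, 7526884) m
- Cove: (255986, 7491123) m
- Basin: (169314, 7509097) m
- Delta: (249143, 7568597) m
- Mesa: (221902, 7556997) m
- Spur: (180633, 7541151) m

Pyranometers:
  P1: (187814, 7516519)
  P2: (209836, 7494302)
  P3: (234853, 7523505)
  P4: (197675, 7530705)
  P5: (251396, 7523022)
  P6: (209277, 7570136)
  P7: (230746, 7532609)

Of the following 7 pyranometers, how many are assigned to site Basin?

1

P1 → Basin
P2 → Knoll
P3 → Knoll
P4 → Spur
P5 → Knoll
P6 → Mesa
P7 → Knoll
1 of the 7 goes to Basin.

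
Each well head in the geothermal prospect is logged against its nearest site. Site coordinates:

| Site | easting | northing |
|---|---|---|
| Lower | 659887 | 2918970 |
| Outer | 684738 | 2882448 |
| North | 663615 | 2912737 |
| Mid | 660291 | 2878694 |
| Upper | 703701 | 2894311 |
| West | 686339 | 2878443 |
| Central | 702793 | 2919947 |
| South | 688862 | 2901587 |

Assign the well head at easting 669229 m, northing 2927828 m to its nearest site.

Squared distances to each site:
Lower: 165737128.000; Outer: 2299873481.000; North: 259255277.000; Mid: 2494037800.000; Upper: 2311708073.000; West: 2731630325.000; Central: 1188652257.000; South: 1074044770.000.
Minimum at Lower.

Lower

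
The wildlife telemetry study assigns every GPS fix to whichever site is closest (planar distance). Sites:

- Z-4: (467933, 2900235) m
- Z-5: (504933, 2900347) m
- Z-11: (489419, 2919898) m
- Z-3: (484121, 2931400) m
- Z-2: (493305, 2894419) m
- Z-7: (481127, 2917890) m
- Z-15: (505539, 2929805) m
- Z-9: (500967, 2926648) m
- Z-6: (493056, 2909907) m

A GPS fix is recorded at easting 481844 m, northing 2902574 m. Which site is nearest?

Z-6

Squared distances to each site:
Z-4: 198986842.000; Z-5: 538061450.000; Z-11: 357501601.000; Z-3: 836123005.000; Z-2: 197858546.000; Z-7: 235093945.000; Z-15: 1302980386.000; Z-9: 945246605.000; Z-6: 179481833.000.
Minimum at Z-6.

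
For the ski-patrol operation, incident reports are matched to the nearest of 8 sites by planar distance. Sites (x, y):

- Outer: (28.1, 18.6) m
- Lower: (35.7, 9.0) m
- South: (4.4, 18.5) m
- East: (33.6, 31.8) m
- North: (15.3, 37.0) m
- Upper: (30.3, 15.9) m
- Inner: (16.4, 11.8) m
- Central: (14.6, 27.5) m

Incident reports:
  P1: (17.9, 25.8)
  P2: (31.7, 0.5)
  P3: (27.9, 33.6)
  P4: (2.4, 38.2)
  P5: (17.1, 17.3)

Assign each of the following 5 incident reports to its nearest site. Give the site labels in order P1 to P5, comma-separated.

P1 → Central (d²=13.78)
P2 → Lower (d²=88.25)
P3 → East (d²=35.73)
P4 → North (d²=167.85)
P5 → Inner (d²=30.74)

Central, Lower, East, North, Inner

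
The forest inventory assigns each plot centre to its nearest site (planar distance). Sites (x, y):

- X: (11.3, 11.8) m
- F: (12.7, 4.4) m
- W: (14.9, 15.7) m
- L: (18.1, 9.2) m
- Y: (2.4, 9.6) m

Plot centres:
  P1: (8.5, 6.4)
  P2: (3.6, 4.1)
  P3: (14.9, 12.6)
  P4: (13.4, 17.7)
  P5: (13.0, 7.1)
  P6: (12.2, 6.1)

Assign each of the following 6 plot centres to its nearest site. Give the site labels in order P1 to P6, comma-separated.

P1 → F (d²=21.64)
P2 → Y (d²=31.69)
P3 → W (d²=9.61)
P4 → W (d²=6.25)
P5 → F (d²=7.38)
P6 → F (d²=3.14)

F, Y, W, W, F, F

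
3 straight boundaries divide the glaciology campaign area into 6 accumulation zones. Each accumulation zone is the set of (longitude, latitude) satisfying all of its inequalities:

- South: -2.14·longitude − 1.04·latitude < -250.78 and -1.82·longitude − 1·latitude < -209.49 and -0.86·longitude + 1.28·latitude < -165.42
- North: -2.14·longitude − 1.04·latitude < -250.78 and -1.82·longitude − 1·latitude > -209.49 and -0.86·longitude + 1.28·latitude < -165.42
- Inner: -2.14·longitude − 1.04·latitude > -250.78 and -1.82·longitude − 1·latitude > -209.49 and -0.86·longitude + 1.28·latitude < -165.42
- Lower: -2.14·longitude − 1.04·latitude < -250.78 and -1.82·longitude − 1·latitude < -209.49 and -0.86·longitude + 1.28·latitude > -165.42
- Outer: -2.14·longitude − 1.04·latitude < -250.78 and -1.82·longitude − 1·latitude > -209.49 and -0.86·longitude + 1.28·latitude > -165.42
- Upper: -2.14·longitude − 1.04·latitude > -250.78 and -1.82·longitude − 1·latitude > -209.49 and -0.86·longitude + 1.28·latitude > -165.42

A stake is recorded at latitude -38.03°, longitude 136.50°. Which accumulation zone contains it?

-2.14·136.50 − 1.04·-38.03 = -252.559, which is < -250.78
-1.82·136.50 − 1·-38.03 = -210.400, which is < -209.49
-0.86·136.50 + 1.28·-38.03 = -166.068, which is < -165.42
This sign pattern matches South.

South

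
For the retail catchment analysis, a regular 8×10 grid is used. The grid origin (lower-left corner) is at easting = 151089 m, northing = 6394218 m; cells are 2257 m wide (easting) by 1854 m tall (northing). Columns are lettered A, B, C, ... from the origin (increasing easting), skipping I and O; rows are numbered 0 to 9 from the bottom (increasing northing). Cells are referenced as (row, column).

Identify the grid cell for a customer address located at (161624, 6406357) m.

Column index: ⌊(161624 − 151089) / 2257⌋ = ⌊4.668⌋ = 4 → column E
Row offset from origin: ⌊(6406357 − 6394218) / 1854⌋ = ⌊6.547⌋ = 6 → row 6

(6, E)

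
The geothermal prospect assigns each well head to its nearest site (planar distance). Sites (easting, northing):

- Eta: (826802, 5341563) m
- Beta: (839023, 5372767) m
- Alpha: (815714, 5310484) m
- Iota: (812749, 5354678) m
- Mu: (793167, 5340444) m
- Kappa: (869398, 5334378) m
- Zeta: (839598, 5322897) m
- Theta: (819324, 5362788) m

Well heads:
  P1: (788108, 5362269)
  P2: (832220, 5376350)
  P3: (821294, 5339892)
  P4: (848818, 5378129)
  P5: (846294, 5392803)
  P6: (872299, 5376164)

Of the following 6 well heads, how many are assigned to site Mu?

1

P1 → Mu
P2 → Beta
P3 → Eta
P4 → Beta
P5 → Beta
P6 → Beta
1 of the 6 goes to Mu.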